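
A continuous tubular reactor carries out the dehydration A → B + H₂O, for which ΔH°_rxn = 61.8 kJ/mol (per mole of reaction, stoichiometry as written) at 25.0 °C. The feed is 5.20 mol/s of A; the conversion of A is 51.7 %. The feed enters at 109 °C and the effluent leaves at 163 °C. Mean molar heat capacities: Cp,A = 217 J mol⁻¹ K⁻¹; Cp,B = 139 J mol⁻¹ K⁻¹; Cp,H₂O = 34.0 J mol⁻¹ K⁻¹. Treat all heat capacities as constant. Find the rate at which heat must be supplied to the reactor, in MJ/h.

Q_in = 759 MJ/h

Extent of reaction ξ = 0.517 × 5.20 = 2.6884 mol/s
Reaction term: ξ·ΔH°_rxn = 2.6884 × 61.8 = 166.14 kJ/s
Sensible, feed 109→25 °C: -94.786 kJ/s
Outlet flows (mol/s): A 2.5116, B 2.6884, H₂O 2.6884
Sensible, products 25→163 °C: 139.4 kJ/s
Q = ΔH = 210.75 kJ/s = 210.75 kW
Heat supplied = 758.71 MJ/h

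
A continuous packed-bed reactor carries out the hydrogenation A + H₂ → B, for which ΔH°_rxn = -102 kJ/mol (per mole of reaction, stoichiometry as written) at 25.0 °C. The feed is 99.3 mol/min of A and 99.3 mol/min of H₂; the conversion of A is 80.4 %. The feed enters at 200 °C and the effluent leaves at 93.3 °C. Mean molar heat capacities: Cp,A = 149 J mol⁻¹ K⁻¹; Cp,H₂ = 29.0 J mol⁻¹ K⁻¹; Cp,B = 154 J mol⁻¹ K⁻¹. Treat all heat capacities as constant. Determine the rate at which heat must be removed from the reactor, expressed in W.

Q_out = 169000 W

Extent of reaction ξ = 0.804 × 99.3 = 79.837 mol/min
Reaction term: ξ·ΔH°_rxn = 79.837 × -102 = -8143.4 kJ/min
Sensible, feed 200→25 °C: -3093.2 kJ/min
Outlet flows (mol/min): A 19.463, H₂ 19.463, B 79.837
Sensible, products 25→93.3 °C: 1076.4 kJ/min
Q = ΔH = -10160 kJ/min = -169.34 kW
Heat removed = 169340 W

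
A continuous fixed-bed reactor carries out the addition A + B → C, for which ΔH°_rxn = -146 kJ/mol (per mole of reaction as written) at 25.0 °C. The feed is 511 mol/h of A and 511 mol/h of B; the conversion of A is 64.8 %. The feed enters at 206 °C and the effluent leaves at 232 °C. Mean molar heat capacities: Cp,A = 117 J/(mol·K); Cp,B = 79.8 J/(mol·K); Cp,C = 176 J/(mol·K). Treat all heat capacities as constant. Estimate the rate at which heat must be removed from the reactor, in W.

Extent of reaction ξ = 0.648 × 511 = 331.13 mol/h
Reaction term: ξ·ΔH°_rxn = 331.13 × -146 = -48345 kJ/h
Sensible, feed 206→25 °C: -18202 kJ/h
Outlet flows (mol/h): A 179.87, B 179.87, C 331.13
Sensible, products 25→232 °C: 19391 kJ/h
Q = ΔH = -47156 kJ/h = -13.099 kW
Heat removed = 13099 W

Q_out = 13100 W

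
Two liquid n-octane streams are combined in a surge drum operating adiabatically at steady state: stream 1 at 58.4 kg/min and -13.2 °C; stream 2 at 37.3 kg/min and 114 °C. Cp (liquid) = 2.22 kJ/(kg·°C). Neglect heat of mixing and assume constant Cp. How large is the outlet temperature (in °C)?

Energy balance with Q = 0: Σ ṁᵢCp,ᵢ(T_out − Tᵢ) = 0
Σ ṁᵢCp,ᵢTᵢ = 58.4×2.22×-13.2 + 37.3×2.22×114 = 7728.5
Σ ṁᵢCp,ᵢ = 58.4×2.22 + 37.3×2.22 = 212.45
T_out = 7728.5 / 212.45 = 36.377 °C

T_out = 36.4 °C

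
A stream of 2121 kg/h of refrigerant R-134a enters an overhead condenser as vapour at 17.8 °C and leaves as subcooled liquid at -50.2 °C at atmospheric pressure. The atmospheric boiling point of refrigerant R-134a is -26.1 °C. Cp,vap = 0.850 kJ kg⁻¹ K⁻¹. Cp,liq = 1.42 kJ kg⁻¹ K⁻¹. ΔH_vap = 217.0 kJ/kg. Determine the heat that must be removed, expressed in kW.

Q_c = 170 kW

vapour 17.8→-26.1 °C: -37.315 kJ/kg
condensation at -26.1 °C: -217 kJ/kg
liquid -26.1→-50.2 °C: -34.222 kJ/kg
Δh = -37.315 + -217 + -34.222 = -288.54 kJ/kg
Q = ṁ·Δh = 2121 kg/h × -288.54 kJ/kg = -611990 kJ/h
|Q| = 170 kW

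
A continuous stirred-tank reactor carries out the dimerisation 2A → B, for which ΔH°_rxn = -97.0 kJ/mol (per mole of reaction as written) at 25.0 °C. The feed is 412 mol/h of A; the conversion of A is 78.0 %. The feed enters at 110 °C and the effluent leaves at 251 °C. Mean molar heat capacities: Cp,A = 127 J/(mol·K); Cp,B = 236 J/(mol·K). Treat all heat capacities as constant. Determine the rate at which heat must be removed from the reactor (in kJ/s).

Q_out = 2.46 kJ/s

Extent of reaction ξ = 0.780 × 412 / 2 = 160.68 mol/h
Reaction term: ξ·ΔH°_rxn = 160.68 × -97.0 = -15586 kJ/h
Sensible, feed 110→25 °C: -4447.5 kJ/h
Outlet flows (mol/h): A 90.64, B 160.68
Sensible, products 25→251 °C: 11172 kJ/h
Q = ΔH = -8861.9 kJ/h = -2.4616 kW
Heat removed = 2.4616 kJ/s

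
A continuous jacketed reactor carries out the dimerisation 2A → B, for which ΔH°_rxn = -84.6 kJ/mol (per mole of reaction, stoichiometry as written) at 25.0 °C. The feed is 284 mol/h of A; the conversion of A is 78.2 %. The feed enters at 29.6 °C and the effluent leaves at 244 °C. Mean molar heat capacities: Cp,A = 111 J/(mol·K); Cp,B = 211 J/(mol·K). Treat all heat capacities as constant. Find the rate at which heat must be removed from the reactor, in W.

Q_out = 806 W

Extent of reaction ξ = 0.782 × 284 / 2 = 111.04 mol/h
Reaction term: ξ·ΔH°_rxn = 111.04 × -84.6 = -9394.3 kJ/h
Sensible, feed 29.6→25 °C: -145.01 kJ/h
Outlet flows (mol/h): A 61.912, B 111.04
Sensible, products 25→244 °C: 6636.3 kJ/h
Q = ΔH = -2903.1 kJ/h = -0.80641 kW
Heat removed = 806.41 W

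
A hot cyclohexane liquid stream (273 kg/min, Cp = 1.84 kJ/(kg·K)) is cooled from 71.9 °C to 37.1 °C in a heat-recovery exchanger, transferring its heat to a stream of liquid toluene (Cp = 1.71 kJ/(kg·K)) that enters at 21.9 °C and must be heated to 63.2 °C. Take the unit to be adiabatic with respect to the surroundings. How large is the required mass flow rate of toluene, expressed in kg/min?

Heat released by hot stream: Q = 273 × 1.84 × (71.9 − 37.1) = 17481 kJ/min
Energy balance on cold side (adiabatic exchanger): Q = ṁ_c·Cp_c·(T_c,out − T_c,in)
ṁ_c = 17481 / [1.71 × (63.2 − 21.9)] = 247.52 kg/min

ṁ_c = 248 kg/min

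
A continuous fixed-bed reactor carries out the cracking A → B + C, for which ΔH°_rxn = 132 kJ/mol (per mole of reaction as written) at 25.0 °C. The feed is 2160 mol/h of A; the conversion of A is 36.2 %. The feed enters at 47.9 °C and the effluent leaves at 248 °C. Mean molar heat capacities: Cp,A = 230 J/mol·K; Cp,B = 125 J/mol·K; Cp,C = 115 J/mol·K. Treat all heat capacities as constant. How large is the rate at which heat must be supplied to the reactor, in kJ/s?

Q_in = 56.8 kJ/s

Extent of reaction ξ = 0.362 × 2160 = 781.92 mol/h
Reaction term: ξ·ΔH°_rxn = 781.92 × 132 = 103210 kJ/h
Sensible, feed 47.9→25 °C: -11377 kJ/h
Outlet flows (mol/h): A 1378.1, B 781.92, C 781.92
Sensible, products 25→248 °C: 112530 kJ/h
Q = ΔH = 204370 kJ/h = 56.769 kW
Heat supplied = 56.769 kJ/s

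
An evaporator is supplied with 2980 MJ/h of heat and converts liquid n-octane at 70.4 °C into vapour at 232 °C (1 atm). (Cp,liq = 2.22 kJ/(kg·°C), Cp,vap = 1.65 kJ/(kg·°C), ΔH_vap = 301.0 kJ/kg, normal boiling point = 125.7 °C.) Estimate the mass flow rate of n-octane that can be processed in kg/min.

Δh = 2.22×(125.7−70.4) + 301.0 + 1.65×(232−125.7) = 599.16 kJ/kg
Q = 2980 MJ/h = 827.78 kJ/s = 49667 kJ/min
ṁ = Q/Δh = 49667 / 599.16 = 82.894 kg/min

ṁ = 82.9 kg/min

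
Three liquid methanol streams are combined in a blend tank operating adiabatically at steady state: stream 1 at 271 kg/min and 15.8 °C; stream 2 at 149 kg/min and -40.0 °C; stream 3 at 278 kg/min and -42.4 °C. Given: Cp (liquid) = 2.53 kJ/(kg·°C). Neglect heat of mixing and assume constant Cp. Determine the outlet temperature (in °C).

T_out = -19.3 °C

No heat crosses the boundary, so H_out = H_in.
Σ ṁᵢCp,ᵢTᵢ = 271×2.53×15.8 + 149×2.53×-40.0 + 278×2.53×-42.4 = -34067
Σ ṁᵢCp,ᵢ = 271×2.53 + 149×2.53 + 278×2.53 = 1765.9
T_out = -34067 / 1765.9 = -19.291 °C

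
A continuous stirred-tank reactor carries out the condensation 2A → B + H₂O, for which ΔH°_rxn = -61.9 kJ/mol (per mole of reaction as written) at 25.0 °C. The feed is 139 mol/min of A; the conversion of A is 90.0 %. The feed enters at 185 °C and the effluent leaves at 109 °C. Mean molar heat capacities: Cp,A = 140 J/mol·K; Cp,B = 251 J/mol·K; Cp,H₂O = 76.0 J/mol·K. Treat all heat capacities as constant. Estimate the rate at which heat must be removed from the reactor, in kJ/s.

Extent of reaction ξ = 0.900 × 139 / 2 = 62.55 mol/min
Reaction term: ξ·ΔH°_rxn = 62.55 × -61.9 = -3871.8 kJ/min
Sensible, feed 185→25 °C: -3113.6 kJ/min
Outlet flows (mol/min): A 13.9, B 62.55, H₂O 62.55
Sensible, products 25→109 °C: 1881.6 kJ/min
Q = ΔH = -5103.9 kJ/min = -85.064 kW
Heat removed = 85.064 kJ/s

Q_out = 85.1 kJ/s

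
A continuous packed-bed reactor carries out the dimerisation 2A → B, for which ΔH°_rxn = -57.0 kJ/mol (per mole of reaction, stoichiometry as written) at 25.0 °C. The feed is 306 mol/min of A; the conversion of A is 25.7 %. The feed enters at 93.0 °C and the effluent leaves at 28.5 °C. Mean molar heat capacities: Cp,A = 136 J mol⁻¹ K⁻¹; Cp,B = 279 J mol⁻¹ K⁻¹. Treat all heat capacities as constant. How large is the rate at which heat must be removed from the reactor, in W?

Q_out = 82100 W

Extent of reaction ξ = 0.257 × 306 / 2 = 39.321 mol/min
Reaction term: ξ·ΔH°_rxn = 39.321 × -57.0 = -2241.3 kJ/min
Sensible, feed 93.0→25 °C: -2829.9 kJ/min
Outlet flows (mol/min): A 227.36, B 39.321
Sensible, products 25→28.5 °C: 146.62 kJ/min
Q = ΔH = -4924.6 kJ/min = -82.076 kW
Heat removed = 82076 W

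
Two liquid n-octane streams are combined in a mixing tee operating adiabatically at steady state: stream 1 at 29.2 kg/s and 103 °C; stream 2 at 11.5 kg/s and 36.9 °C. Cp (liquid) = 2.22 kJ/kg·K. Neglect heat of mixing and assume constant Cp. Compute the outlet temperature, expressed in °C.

No heat crosses the boundary, so H_out = H_in.
Σ ṁᵢCp,ᵢTᵢ = 29.2×2.22×103 + 11.5×2.22×36.9 = 7618.9
Σ ṁᵢCp,ᵢ = 29.2×2.22 + 11.5×2.22 = 90.354
T_out = 7618.9 / 90.354 = 84.323 °C

T_out = 84.3 °C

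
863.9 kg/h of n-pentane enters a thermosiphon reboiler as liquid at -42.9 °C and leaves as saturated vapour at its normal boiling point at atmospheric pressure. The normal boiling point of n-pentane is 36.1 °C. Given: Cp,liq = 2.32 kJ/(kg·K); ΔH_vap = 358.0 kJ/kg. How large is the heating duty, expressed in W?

Q = 130000 W

liquid -42.9→36.1 °C: 183.28 kJ/kg
vaporisation at 36.1 °C: 358 kJ/kg
Δh = 183.28 + 358 = 541.28 kJ/kg
Q = ṁ·Δh = 863.9 kg/h × 541.28 kJ/kg = 467610 kJ/h
|Q| = 129.89 kW = 129890 W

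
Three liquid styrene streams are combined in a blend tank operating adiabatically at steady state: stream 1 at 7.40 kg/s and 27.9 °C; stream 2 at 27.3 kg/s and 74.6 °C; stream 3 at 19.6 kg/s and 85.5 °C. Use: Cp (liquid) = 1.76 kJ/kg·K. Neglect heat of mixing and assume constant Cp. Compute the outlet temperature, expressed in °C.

T_out = 72.2 °C

No heat crosses the boundary, so H_out = H_in.
T_out = Σ ṁᵢCp,ᵢTᵢ / Σ ṁᵢCp,ᵢ
      = 6897.2 / 95.568 = 72.17 °C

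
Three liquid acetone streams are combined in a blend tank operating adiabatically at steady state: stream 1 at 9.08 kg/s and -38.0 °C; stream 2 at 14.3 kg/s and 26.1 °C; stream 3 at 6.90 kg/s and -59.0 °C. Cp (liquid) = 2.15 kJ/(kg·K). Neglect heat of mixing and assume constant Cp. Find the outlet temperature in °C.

Energy balance with Q = 0: Σ ṁᵢCp,ᵢ(T_out − Tᵢ) = 0
T_out = Σ ṁᵢCp,ᵢTᵢ / Σ ṁᵢCp,ᵢ
      = -814.66 / 65.102 = -12.514 °C

T_out = -12.5 °C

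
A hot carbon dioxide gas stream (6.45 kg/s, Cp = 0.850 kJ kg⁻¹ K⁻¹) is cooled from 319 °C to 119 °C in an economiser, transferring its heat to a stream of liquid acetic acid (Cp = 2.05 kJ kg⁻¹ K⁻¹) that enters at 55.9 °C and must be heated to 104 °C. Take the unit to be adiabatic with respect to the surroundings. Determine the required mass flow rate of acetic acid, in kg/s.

ṁ_c = 11.1 kg/s

Heat released by hot stream: Q = 6.45 × 0.850 × (319 − 119) = 1096.5 kJ/s
Energy balance on cold side (adiabatic exchanger): Q = ṁ_c·Cp_c·(T_c,out − T_c,in)
ṁ_c = 1096.5 / [2.05 × (104 − 55.9)] = 11.12 kg/s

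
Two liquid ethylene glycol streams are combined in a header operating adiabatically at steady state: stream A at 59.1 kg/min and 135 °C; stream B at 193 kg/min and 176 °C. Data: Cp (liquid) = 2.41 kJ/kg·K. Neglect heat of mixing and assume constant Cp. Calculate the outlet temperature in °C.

No heat crosses the boundary, so H_out = H_in.
Σ ṁᵢCp,ᵢTᵢ = 59.1×2.41×135 + 193×2.41×176 = 101090
Σ ṁᵢCp,ᵢ = 59.1×2.41 + 193×2.41 = 607.56
T_out = 101090 / 607.56 = 166.39 °C

T_out = 166 °C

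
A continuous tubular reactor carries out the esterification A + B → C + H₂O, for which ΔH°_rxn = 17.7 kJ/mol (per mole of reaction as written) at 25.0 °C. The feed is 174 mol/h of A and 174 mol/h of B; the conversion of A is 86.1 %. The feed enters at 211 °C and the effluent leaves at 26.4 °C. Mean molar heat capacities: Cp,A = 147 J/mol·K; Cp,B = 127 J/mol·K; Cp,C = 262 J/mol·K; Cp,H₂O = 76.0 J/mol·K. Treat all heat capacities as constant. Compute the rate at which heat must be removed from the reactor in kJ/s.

Extent of reaction ξ = 0.861 × 174 = 149.81 mol/h
Reaction term: ξ·ΔH°_rxn = 149.81 × 17.7 = 2651.7 kJ/h
Sensible, feed 211→25 °C: -8867.7 kJ/h
Outlet flows (mol/h): A 24.186, B 24.186, C 149.81, H₂O 149.81
Sensible, products 25→26.4 °C: 80.17 kJ/h
Q = ΔH = -6135.9 kJ/h = -1.7044 kW
Heat removed = 1.7044 kJ/s

Q_out = 1.70 kJ/s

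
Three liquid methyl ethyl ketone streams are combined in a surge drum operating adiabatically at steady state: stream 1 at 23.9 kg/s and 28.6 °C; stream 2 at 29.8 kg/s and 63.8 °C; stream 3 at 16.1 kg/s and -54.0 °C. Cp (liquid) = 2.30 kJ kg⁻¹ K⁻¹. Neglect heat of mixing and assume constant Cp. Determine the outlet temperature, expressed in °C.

T_out = 24.6 °C

Energy balance with Q = 0: Σ ṁᵢCp,ᵢ(T_out − Tᵢ) = 0
Σ ṁᵢCp,ᵢTᵢ = 23.9×2.30×28.6 + 29.8×2.30×63.8 + 16.1×2.30×-54.0 = 3945.4
Σ ṁᵢCp,ᵢ = 23.9×2.30 + 29.8×2.30 + 16.1×2.30 = 160.54
T_out = 3945.4 / 160.54 = 24.576 °C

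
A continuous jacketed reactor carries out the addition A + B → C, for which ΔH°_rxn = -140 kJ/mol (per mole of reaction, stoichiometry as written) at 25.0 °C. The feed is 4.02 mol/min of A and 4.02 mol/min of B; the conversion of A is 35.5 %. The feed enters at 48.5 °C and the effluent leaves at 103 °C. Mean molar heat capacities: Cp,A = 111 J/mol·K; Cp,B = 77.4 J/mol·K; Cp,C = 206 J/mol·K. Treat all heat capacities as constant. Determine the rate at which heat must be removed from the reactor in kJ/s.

Q_out = 2.61 kJ/s

Extent of reaction ξ = 0.355 × 4.02 = 1.4271 mol/min
Reaction term: ξ·ΔH°_rxn = 1.4271 × -140 = -199.79 kJ/min
Sensible, feed 48.5→25 °C: -17.798 kJ/min
Outlet flows (mol/min): A 2.5929, B 2.5929, C 1.4271
Sensible, products 25→103 °C: 61.034 kJ/min
Q = ΔH = -156.56 kJ/min = -2.6093 kW
Heat removed = 2.6093 kJ/s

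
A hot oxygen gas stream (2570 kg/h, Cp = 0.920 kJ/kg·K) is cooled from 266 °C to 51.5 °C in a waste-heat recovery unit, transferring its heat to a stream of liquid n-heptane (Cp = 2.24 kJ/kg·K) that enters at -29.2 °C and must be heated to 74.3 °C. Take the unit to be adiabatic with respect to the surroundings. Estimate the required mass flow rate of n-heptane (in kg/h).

ṁ_c = 2190 kg/h

Heat released by hot stream: Q = 2570 × 0.920 × (266 − 51.5) = 507160 kJ/h
Energy balance on cold side (adiabatic exchanger): Q = ṁ_c·Cp_c·(T_c,out − T_c,in)
ṁ_c = 507160 / [2.24 × (74.3 − -29.2)] = 2187.6 kg/h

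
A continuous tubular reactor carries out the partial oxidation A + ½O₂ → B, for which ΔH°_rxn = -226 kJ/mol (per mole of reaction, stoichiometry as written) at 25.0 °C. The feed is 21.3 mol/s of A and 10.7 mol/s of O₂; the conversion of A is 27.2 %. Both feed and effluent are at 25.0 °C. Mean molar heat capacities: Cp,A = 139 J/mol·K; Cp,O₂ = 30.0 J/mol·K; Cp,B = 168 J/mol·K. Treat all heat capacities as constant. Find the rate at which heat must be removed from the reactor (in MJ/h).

Extent of reaction ξ = 0.272 × 21.3 = 5.7936 mol/s
Reaction term: ξ·ΔH°_rxn = 5.7936 × -226 = -1309.4 kJ/s
Q = ΔH = -1309.4 kJ/s = -1309.4 kW
Heat removed = 4713.7 MJ/h

Q_out = 4710 MJ/h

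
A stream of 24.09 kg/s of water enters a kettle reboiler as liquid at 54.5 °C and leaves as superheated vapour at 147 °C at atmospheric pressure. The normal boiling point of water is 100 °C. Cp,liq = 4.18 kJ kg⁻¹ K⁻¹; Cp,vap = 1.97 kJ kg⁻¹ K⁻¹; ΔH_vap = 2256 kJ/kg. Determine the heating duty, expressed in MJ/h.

liquid 54.5→100 °C: 190.19 kJ/kg
vaporisation at 100 °C: 2256 kJ/kg
vapour 100→147 °C: 92.59 kJ/kg
Δh = 190.19 + 2256 + 92.59 = 2538.8 kJ/kg
Q = ṁ·Δh = 24.09 kg/s × 2538.8 kJ/kg = 61159 kJ/s
|Q| = 61159 kW = 220170 MJ/h

Q = 220000 MJ/h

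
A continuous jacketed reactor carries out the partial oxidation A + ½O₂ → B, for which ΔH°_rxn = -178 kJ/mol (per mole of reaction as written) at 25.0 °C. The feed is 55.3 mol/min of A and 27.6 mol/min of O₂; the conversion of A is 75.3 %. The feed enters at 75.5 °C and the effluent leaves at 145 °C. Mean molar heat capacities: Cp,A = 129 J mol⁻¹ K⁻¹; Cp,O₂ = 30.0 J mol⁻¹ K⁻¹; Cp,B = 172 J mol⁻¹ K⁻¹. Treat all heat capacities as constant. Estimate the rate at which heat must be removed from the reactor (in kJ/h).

Extent of reaction ξ = 0.753 × 55.3 = 41.641 mol/min
Reaction term: ξ·ΔH°_rxn = 41.641 × -178 = -7412.1 kJ/min
Sensible, feed 75.5→25 °C: -402.07 kJ/min
Outlet flows (mol/min): A 13.659, O₂ 6.7796, B 41.641
Sensible, products 25→145 °C: 1095.3 kJ/min
Q = ΔH = -6718.8 kJ/min = -111.98 kW
Heat removed = 403130 kJ/h

Q_out = 403000 kJ/h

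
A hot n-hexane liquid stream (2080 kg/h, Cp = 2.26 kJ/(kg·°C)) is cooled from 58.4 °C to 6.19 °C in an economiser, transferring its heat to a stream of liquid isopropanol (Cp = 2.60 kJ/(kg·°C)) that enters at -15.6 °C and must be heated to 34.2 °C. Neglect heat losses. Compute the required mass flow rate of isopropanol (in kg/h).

ṁ_c = 1900 kg/h

Heat released by hot stream: Q = 2080 × 2.26 × (58.4 − 6.19) = 245430 kJ/h
Energy balance on cold side (adiabatic exchanger): Q = ṁ_c·Cp_c·(T_c,out − T_c,in)
ṁ_c = 245430 / [2.60 × (34.2 − -15.6)] = 1895.5 kg/h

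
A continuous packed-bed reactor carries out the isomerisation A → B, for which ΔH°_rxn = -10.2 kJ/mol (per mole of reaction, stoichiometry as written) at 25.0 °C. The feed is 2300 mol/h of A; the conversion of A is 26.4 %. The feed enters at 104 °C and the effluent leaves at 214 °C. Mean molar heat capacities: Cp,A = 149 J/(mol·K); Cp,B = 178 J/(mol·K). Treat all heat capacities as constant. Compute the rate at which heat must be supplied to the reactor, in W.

Extent of reaction ξ = 0.264 × 2300 = 607.2 mol/h
Reaction term: ξ·ΔH°_rxn = 607.2 × -10.2 = -6193.4 kJ/h
Sensible, feed 104→25 °C: -27073 kJ/h
Outlet flows (mol/h): A 1692.8, B 607.2
Sensible, products 25→214 °C: 68098 kJ/h
Q = ΔH = 34832 kJ/h = 9.6755 kW
Heat supplied = 9675.5 W

Q_in = 9680 W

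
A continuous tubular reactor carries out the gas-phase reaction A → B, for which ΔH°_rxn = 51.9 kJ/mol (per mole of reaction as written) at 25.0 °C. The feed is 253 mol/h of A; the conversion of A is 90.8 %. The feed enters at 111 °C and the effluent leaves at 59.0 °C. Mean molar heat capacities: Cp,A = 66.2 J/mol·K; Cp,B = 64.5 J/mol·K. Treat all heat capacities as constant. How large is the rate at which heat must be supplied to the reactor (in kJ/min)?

Q_in = 184 kJ/min

Extent of reaction ξ = 0.908 × 253 = 229.72 mol/h
Reaction term: ξ·ΔH°_rxn = 229.72 × 51.9 = 11923 kJ/h
Sensible, feed 111→25 °C: -1440.4 kJ/h
Outlet flows (mol/h): A 23.276, B 229.72
Sensible, products 25→59.0 °C: 556.17 kJ/h
Q = ΔH = 11038 kJ/h = 3.0662 kW
Heat supplied = 183.97 kJ/min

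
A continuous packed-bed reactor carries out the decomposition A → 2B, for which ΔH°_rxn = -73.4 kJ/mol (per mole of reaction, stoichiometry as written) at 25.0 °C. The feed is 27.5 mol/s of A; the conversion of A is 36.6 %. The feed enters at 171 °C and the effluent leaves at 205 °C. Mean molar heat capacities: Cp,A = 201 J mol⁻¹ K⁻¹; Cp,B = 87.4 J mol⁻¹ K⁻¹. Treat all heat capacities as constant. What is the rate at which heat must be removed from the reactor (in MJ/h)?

Q_out = 2150 MJ/h

Extent of reaction ξ = 0.366 × 27.5 = 10.065 mol/s
Reaction term: ξ·ΔH°_rxn = 10.065 × -73.4 = -738.77 kJ/s
Sensible, feed 171→25 °C: -807.01 kJ/s
Outlet flows (mol/s): A 17.435, B 20.13
Sensible, products 25→205 °C: 947.48 kJ/s
Q = ΔH = -598.3 kJ/s = -598.3 kW
Heat removed = 2153.9 MJ/h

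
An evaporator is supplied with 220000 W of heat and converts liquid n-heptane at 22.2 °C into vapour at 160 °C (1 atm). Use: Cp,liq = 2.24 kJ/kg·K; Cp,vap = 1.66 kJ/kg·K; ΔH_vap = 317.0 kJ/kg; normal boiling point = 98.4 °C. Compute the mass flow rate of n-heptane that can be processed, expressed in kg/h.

ṁ = 1340 kg/h

Δh = 2.24×(98.4−22.2) + 317.0 + 1.66×(160−98.4) = 589.94 kJ/kg
Q = 220000 W = 220 kJ/s = 792000 kJ/h
ṁ = Q/Δh = 792000 / 589.94 = 1342.5 kg/h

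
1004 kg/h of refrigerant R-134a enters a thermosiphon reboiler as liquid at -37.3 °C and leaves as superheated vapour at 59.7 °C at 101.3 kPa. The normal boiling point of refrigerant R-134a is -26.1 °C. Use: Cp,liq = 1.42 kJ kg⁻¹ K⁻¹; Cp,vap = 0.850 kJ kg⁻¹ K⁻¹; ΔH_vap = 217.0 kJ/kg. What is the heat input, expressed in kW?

liquid -37.3→-26.1 °C: 15.904 kJ/kg
vaporisation at -26.1 °C: 217 kJ/kg
vapour -26.1→59.7 °C: 72.93 kJ/kg
Δh = 15.904 + 217 + 72.93 = 305.83 kJ/kg
Q = ṁ·Δh = 1004 kg/h × 305.83 kJ/kg = 307060 kJ/h
|Q| = 85.294 kW

Q = 85.3 kW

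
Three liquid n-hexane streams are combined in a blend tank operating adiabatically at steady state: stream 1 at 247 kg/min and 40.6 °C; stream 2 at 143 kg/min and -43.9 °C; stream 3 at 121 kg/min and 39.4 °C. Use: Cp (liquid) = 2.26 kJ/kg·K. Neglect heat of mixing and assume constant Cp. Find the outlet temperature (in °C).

T_out = 16.7 °C

Energy balance with Q = 0: Σ ṁᵢCp,ᵢ(T_out − Tᵢ) = 0
T_out = Σ ṁᵢCp,ᵢTᵢ / Σ ṁᵢCp,ᵢ
      = 19250 / 1154.9 = 16.669 °C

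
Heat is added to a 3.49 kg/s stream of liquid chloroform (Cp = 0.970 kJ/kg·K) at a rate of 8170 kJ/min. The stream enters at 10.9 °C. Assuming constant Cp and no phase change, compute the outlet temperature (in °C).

T_out = 51.1 °C

Q = 8170 kJ/min = 136.17 kJ/s
ΔT = Q/(ṁ·Cp) = 136.17/(3.49×0.970) = 40.223 K
T_out = 10.9 + 40.223 = 51.123 °C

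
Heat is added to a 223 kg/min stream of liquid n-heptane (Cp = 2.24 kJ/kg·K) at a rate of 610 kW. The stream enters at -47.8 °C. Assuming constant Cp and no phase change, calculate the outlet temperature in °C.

Q = 610 kW = 36600 kJ/min
ΔT = Q/(ṁ·Cp) = 36600/(223×2.24) = 73.27 K
T_out = -47.8 + 73.27 = 25.47 °C

T_out = 25.5 °C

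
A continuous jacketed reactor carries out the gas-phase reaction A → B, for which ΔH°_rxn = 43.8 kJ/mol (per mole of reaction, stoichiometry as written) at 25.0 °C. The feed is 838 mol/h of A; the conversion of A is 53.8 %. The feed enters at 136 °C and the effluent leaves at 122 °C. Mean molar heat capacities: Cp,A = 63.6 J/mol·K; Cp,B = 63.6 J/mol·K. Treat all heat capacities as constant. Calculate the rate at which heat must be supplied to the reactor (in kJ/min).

Extent of reaction ξ = 0.538 × 838 = 450.84 mol/h
Reaction term: ξ·ΔH°_rxn = 450.84 × 43.8 = 19747 kJ/h
Sensible, feed 136→25 °C: -5915.9 kJ/h
Outlet flows (mol/h): A 387.16, B 450.84
Sensible, products 25→122 °C: 5169.8 kJ/h
Q = ΔH = 19001 kJ/h = 5.278 kW
Heat supplied = 316.68 kJ/min

Q_in = 317 kJ/min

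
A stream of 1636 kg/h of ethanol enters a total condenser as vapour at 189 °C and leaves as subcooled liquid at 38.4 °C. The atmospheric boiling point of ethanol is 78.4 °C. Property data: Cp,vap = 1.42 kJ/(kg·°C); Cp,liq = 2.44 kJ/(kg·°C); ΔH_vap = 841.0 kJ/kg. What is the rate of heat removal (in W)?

vapour 189→78.4 °C: -157.05 kJ/kg
condensation at 78.4 °C: -841 kJ/kg
liquid 78.4→38.4 °C: -97.6 kJ/kg
Δh = -157.05 + -841 + -97.6 = -1095.7 kJ/kg
Q = ṁ·Δh = 1636 kg/h × -1095.7 kJ/kg = -1.7925e+06 kJ/h
|Q| = 497.91 kW = 497910 W

Q_c = 498000 W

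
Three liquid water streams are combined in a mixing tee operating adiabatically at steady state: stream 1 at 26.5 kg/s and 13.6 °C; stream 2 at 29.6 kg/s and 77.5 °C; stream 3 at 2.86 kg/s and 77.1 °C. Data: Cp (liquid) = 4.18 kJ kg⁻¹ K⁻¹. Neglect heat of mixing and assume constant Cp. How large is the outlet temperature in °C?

T_out = 48.8 °C

Energy balance with Q = 0: Σ ṁᵢCp,ᵢ(T_out − Tᵢ) = 0
T_out = Σ ṁᵢCp,ᵢTᵢ / Σ ṁᵢCp,ᵢ
      = 12017 / 246.45 = 48.76 °C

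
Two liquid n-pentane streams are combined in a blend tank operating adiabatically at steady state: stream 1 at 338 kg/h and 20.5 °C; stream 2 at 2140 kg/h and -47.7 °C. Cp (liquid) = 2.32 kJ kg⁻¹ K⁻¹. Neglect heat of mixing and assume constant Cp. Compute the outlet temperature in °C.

Adiabatic, steady state ⇒ Σ ṁᵢCp,ᵢ(T_out − Tᵢ) = 0
T_out = Σ ṁᵢCp,ᵢTᵢ / Σ ṁᵢCp,ᵢ
      = -220750 / 5749 = -38.397 °C

T_out = -38.4 °C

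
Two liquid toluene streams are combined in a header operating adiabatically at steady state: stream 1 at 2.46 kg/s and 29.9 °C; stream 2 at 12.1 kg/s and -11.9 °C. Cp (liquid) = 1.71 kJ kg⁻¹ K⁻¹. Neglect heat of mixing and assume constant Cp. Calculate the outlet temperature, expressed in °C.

T_out = -4.84 °C

No heat crosses the boundary, so H_out = H_in.
T_out = Σ ṁᵢCp,ᵢTᵢ / Σ ṁᵢCp,ᵢ
      = -120.45 / 24.898 = -4.8376 °C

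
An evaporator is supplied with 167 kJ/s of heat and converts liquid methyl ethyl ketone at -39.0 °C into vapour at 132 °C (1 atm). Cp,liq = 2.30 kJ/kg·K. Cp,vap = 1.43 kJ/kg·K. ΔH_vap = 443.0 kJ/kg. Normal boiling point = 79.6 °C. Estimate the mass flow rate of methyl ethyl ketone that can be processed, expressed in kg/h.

ṁ = 760 kg/h

Δh = 2.30×(79.6−-39.0) + 443.0 + 1.43×(132−79.6) = 790.71 kJ/kg
Q = 167 kJ/s = 167 kJ/s = 601200 kJ/h
ṁ = Q/Δh = 601200 / 790.71 = 760.33 kg/h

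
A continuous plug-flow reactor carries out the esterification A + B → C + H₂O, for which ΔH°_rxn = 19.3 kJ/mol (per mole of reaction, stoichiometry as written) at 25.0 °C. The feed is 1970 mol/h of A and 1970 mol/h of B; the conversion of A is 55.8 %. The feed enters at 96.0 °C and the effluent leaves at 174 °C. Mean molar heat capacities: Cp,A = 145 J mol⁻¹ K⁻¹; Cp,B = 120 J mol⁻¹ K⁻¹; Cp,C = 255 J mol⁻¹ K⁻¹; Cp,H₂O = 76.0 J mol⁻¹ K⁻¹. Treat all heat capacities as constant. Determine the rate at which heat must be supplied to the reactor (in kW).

Extent of reaction ξ = 0.558 × 1970 = 1099.3 mol/h
Reaction term: ξ·ΔH°_rxn = 1099.3 × 19.3 = 21216 kJ/h
Sensible, feed 96.0→25 °C: -37066 kJ/h
Outlet flows (mol/h): A 870.74, B 870.74, C 1099.3, H₂O 1099.3
Sensible, products 25→174 °C: 88596 kJ/h
Q = ΔH = 72746 kJ/h = 20.207 kW
Heat supplied = 20.207 kW

Q_in = 20.2 kW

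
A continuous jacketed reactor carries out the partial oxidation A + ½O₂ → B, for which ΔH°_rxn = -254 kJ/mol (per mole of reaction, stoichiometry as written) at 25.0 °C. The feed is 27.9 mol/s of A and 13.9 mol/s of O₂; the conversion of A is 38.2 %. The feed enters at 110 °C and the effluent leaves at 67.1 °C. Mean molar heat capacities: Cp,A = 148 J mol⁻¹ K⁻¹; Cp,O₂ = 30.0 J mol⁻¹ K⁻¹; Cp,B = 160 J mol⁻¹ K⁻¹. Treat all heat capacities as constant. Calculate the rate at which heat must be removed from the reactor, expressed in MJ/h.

Extent of reaction ξ = 0.382 × 27.9 = 10.658 mol/s
Reaction term: ξ·ΔH°_rxn = 10.658 × -254 = -2707.1 kJ/s
Sensible, feed 110→25 °C: -386.43 kJ/s
Outlet flows (mol/s): A 17.242, O₂ 8.5711, B 10.658
Sensible, products 25→67.1 °C: 190.05 kJ/s
Q = ΔH = -2903.5 kJ/s = -2903.5 kW
Heat removed = 10452 MJ/h

Q_out = 10500 MJ/h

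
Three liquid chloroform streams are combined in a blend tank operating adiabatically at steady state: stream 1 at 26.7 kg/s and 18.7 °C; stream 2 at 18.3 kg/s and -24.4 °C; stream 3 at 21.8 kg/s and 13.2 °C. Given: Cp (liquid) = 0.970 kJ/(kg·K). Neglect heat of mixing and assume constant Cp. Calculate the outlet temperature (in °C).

T_out = 5.10 °C

Adiabatic, steady state ⇒ Σ ṁᵢCp,ᵢ(T_out − Tᵢ) = 0
Σ ṁᵢCp,ᵢTᵢ = 26.7×0.970×18.7 + 18.3×0.970×-24.4 + 21.8×0.970×13.2 = 330.31
Σ ṁᵢCp,ᵢ = 26.7×0.970 + 18.3×0.970 + 21.8×0.970 = 64.796
T_out = 330.31 / 64.796 = 5.0978 °C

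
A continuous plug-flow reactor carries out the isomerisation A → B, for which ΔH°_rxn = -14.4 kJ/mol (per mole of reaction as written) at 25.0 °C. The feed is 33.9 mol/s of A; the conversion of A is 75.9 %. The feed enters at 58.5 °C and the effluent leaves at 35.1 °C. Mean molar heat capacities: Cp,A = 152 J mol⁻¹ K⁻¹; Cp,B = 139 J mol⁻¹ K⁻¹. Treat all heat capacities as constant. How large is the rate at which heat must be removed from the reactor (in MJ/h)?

Q_out = 1780 MJ/h

Extent of reaction ξ = 0.759 × 33.9 = 25.73 mol/s
Reaction term: ξ·ΔH°_rxn = 25.73 × -14.4 = -370.51 kJ/s
Sensible, feed 58.5→25 °C: -172.62 kJ/s
Outlet flows (mol/s): A 8.1699, B 25.73
Sensible, products 25→35.1 °C: 48.665 kJ/s
Q = ΔH = -494.47 kJ/s = -494.47 kW
Heat removed = 1780.1 MJ/h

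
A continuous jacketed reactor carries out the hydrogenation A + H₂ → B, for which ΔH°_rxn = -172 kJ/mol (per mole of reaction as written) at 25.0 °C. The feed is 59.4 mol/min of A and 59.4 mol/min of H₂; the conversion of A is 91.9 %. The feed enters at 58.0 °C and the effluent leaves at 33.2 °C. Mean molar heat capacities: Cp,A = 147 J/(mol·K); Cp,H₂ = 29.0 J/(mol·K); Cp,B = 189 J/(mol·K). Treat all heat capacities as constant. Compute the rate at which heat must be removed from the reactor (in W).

Q_out = 161000 W

Extent of reaction ξ = 0.919 × 59.4 = 54.589 mol/min
Reaction term: ξ·ΔH°_rxn = 54.589 × -172 = -9389.2 kJ/min
Sensible, feed 58.0→25 °C: -345 kJ/min
Outlet flows (mol/min): A 4.8114, H₂ 4.8114, B 54.589
Sensible, products 25→33.2 °C: 91.545 kJ/min
Q = ΔH = -9642.7 kJ/min = -160.71 kW
Heat removed = 160710 W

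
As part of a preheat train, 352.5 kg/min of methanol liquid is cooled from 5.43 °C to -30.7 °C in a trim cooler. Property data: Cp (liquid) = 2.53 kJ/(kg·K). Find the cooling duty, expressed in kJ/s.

Q = ṁ·Cp·ΔT = 352.5 × 2.53 × (-30.7 − 5.43) = -32222 kJ/min
Converting: 32222 / 60 s = 537.03 kW

Q_c = 537 kJ/s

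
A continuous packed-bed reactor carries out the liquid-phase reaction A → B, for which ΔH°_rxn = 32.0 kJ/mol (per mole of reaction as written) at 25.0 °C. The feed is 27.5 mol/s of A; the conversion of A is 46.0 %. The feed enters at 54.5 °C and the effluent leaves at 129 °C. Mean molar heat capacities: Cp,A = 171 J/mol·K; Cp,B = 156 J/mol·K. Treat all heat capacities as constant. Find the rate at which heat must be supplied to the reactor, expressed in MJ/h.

Extent of reaction ξ = 0.460 × 27.5 = 12.65 mol/s
Reaction term: ξ·ΔH°_rxn = 12.65 × 32.0 = 404.8 kJ/s
Sensible, feed 54.5→25 °C: -138.72 kJ/s
Outlet flows (mol/s): A 14.85, B 12.65
Sensible, products 25→129 °C: 469.33 kJ/s
Q = ΔH = 735.4 kJ/s = 735.4 kW
Heat supplied = 2647.4 MJ/h

Q_in = 2650 MJ/h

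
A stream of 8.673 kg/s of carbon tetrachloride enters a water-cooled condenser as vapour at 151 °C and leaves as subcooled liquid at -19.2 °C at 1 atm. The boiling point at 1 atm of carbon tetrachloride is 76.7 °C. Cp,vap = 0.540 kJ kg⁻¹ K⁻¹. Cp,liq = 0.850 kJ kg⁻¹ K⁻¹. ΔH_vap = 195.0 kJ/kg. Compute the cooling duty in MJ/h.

Q_c = 9890 MJ/h

vapour 151→76.7 °C: -40.122 kJ/kg
condensation at 76.7 °C: -195 kJ/kg
liquid 76.7→-19.2 °C: -81.515 kJ/kg
Δh = -40.122 + -195 + -81.515 = -316.64 kJ/kg
Q = ṁ·Δh = 8.673 kg/s × -316.64 kJ/kg = -2746.2 kJ/s
|Q| = 2746.2 kW = 9886.3 MJ/h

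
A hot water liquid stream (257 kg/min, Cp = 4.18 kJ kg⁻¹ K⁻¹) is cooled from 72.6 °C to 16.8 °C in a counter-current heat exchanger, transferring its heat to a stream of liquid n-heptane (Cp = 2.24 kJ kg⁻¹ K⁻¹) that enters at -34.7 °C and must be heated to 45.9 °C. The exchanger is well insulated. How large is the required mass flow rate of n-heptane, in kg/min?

ṁ_c = 332 kg/min

Heat released by hot stream: Q = 257 × 4.18 × (72.6 − 16.8) = 59944 kJ/min
Energy balance on cold side (adiabatic exchanger): Q = ṁ_c·Cp_c·(T_c,out − T_c,in)
ṁ_c = 59944 / [2.24 × (45.9 − -34.7)] = 332.02 kg/min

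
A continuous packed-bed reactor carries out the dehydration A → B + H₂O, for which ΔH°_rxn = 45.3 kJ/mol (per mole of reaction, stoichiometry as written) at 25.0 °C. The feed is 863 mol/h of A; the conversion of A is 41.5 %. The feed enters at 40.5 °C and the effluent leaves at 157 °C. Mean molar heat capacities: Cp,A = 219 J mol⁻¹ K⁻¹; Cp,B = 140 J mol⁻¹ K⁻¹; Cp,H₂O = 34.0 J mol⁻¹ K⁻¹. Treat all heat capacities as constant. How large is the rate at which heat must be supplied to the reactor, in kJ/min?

Q_in = 602 kJ/min

Extent of reaction ξ = 0.415 × 863 = 358.14 mol/h
Reaction term: ξ·ΔH°_rxn = 358.14 × 45.3 = 16224 kJ/h
Sensible, feed 40.5→25 °C: -2929.5 kJ/h
Outlet flows (mol/h): A 504.86, B 358.14, H₂O 358.14
Sensible, products 25→157 °C: 22820 kJ/h
Q = ΔH = 36115 kJ/h = 10.032 kW
Heat supplied = 601.91 kJ/min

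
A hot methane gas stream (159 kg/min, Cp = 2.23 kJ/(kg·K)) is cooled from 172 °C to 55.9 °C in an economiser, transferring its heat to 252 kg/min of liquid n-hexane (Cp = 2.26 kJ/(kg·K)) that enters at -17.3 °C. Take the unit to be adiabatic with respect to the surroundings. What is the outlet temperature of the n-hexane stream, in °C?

T_c,out = 55.0 °C

Heat released by hot stream: Q = 159 × 2.23 × (172 − 55.9) = 41166 kJ/min
Energy balance on cold side (adiabatic exchanger): Q = ṁ_c·Cp_c·(T_c,out − T_c,in)
T_c,out = -17.3 + 41166/(252 × 2.26) = 54.981 °C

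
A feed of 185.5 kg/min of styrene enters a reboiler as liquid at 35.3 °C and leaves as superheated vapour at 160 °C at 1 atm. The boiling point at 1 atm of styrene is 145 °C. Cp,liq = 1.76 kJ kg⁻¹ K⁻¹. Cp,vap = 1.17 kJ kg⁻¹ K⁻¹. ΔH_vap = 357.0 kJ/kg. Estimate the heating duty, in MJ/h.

liquid 35.3→145 °C: 193.07 kJ/kg
vaporisation at 145 °C: 357 kJ/kg
vapour 145→160 °C: 17.55 kJ/kg
Δh = 193.07 + 357 + 17.55 = 567.62 kJ/kg
Q = ṁ·Δh = 185.5 kg/min × 567.62 kJ/kg = 105290 kJ/min
|Q| = 1754.9 kW = 6317.6 MJ/h

Q = 6320 MJ/h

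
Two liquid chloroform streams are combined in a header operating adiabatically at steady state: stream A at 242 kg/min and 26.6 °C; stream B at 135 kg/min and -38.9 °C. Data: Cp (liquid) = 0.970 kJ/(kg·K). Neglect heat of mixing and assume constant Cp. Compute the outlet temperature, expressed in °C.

T_out = 3.15 °C

Energy balance with Q = 0: Σ ṁᵢCp,ᵢ(T_out − Tᵢ) = 0
Σ ṁᵢCp,ᵢTᵢ = 242×0.970×26.6 + 135×0.970×-38.9 = 1150.1
Σ ṁᵢCp,ᵢ = 242×0.970 + 135×0.970 = 365.69
T_out = 1150.1 / 365.69 = 3.1451 °C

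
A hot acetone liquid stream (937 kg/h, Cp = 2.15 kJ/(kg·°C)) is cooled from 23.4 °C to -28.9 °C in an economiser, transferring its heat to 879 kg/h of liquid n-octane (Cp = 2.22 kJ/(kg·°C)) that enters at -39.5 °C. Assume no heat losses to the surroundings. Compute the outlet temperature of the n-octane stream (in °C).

Heat released by hot stream: Q = 937 × 2.15 × (23.4 − -28.9) = 105360 kJ/h
Energy balance on cold side (adiabatic exchanger): Q = ṁ_c·Cp_c·(T_c,out − T_c,in)
T_c,out = -39.5 + 105360/(879 × 2.22) = 14.493 °C

T_c,out = 14.5 °C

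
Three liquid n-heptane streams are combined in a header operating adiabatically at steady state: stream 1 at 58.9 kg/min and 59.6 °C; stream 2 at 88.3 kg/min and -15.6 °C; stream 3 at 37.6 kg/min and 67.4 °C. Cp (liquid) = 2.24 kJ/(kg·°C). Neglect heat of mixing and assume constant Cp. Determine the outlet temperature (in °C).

Adiabatic, steady state ⇒ Σ ṁᵢCp,ᵢ(T_out − Tᵢ) = 0
Σ ṁᵢCp,ᵢTᵢ = 58.9×2.24×59.6 + 88.3×2.24×-15.6 + 37.6×2.24×67.4 = 10455
Σ ṁᵢCp,ᵢ = 58.9×2.24 + 88.3×2.24 + 37.6×2.24 = 413.95
T_out = 10455 / 413.95 = 25.255 °C

T_out = 25.3 °C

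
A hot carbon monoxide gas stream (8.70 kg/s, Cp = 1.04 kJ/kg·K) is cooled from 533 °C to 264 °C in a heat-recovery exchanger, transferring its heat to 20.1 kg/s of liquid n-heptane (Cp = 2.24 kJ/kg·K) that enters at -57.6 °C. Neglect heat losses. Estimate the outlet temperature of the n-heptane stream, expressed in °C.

Heat released by hot stream: Q = 8.70 × 1.04 × (533 − 264) = 2433.9 kJ/s
Energy balance on cold side (adiabatic exchanger): Q = ṁ_c·Cp_c·(T_c,out − T_c,in)
T_c,out = -57.6 + 2433.9/(20.1 × 2.24) = -3.5419 °C

T_c,out = -3.54 °C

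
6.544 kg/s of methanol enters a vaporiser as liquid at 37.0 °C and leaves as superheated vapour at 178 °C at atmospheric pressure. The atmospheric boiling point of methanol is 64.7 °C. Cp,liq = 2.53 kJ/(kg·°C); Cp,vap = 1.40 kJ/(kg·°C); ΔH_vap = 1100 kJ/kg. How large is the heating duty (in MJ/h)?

Q = 31300 MJ/h

liquid 37.0→64.7 °C: 70.081 kJ/kg
vaporisation at 64.7 °C: 1100 kJ/kg
vapour 64.7→178 °C: 158.62 kJ/kg
Δh = 70.081 + 1100 + 158.62 = 1328.7 kJ/kg
Q = ṁ·Δh = 6.544 kg/s × 1328.7 kJ/kg = 8695 kJ/s
|Q| = 8695 kW = 31302 MJ/h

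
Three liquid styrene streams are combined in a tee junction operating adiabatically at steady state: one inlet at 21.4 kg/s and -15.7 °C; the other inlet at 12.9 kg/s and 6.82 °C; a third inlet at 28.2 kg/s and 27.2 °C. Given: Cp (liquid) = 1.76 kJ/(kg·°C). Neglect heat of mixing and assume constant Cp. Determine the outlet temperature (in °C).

T_out = 8.30 °C

Adiabatic, steady state ⇒ Σ ṁᵢCp,ᵢ(T_out − Tᵢ) = 0
T_out = Σ ṁᵢCp,ᵢTᵢ / Σ ṁᵢCp,ᵢ
      = 913.51 / 110 = 8.3046 °C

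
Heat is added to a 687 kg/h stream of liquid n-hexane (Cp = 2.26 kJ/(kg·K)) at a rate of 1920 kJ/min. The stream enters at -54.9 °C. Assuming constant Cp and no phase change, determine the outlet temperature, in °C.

Q = 1920 kJ/min = 115200 kJ/h
ΔT = Q/(ṁ·Cp) = 115200/(687×2.26) = 74.197 K
T_out = -54.9 + 74.197 = 19.297 °C

T_out = 19.3 °C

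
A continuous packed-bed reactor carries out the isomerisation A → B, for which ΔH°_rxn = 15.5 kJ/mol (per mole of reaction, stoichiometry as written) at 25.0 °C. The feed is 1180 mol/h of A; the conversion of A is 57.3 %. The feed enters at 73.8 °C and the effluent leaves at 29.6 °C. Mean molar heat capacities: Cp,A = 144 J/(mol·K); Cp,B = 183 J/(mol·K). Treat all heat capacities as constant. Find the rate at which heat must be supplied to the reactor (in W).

Q_in = 859 W

Extent of reaction ξ = 0.573 × 1180 = 676.14 mol/h
Reaction term: ξ·ΔH°_rxn = 676.14 × 15.5 = 10480 kJ/h
Sensible, feed 73.8→25 °C: -8292.1 kJ/h
Outlet flows (mol/h): A 503.86, B 676.14
Sensible, products 25→29.6 °C: 902.93 kJ/h
Q = ΔH = 3091 kJ/h = 0.85861 kW
Heat supplied = 858.61 W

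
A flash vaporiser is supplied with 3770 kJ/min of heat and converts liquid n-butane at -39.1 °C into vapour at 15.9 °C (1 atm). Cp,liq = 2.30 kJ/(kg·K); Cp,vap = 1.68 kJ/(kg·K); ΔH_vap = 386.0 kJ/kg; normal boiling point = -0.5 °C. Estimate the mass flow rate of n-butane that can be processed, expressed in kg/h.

ṁ = 450 kg/h

Δh = 2.30×(-0.5−-39.1) + 386.0 + 1.68×(15.9−-0.5) = 502.33 kJ/kg
Q = 3770 kJ/min = 62.833 kJ/s = 226200 kJ/h
ṁ = Q/Δh = 226200 / 502.33 = 450.3 kg/h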